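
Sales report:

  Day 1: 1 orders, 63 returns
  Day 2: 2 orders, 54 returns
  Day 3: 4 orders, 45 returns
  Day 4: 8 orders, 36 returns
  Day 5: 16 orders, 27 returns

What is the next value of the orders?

32

Orders: 1, 2, 4, 8, 16 → 32 (×2 each step).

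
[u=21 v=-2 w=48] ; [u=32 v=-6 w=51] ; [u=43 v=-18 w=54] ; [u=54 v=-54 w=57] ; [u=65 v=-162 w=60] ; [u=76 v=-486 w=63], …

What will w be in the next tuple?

W goes 48, 51, 54, 57, 60, 63 → 66 (+3 each step).

66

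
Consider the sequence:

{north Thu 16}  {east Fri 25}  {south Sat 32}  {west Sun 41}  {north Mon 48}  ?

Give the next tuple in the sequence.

{east Tue 57}

Direction — repeats north → east → south → west: north, east, south, west, north → east.
Day: runs through the weekdays Mon→Sun, so Thu, Fri, Sat, Sun, Mon → Tue.
Third component — alternating steps +9, +7, +9, +7, …: 16, 25, 32, 41, 48 → 57.
Combining the parts gives {east Tue 57}.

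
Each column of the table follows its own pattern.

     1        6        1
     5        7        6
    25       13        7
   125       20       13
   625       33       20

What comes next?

First component goes 1, 5, 25, 125, 625 → 3125 (×5 each step).
Second component: each term is the sum of the two before it, so 6, 7, 13, 20, 33 → 53.
Third component goes 1, 6, 7, 13, 20 → 33 (each term is the sum of the two before it).
Putting it together: 3125  53  33.

3125  53  33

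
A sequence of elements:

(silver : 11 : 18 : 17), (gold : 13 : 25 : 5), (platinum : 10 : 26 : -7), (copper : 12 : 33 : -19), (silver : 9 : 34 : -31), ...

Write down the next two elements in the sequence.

(gold : 11 : 41 : -43), (platinum : 8 : 42 : -55)

Metal: repeats silver → gold → platinum → copper; silver, gold, platinum, copper, silver → gold → platinum.
For the second value, alternating steps +2, −3, +2, −3, …: 11, 13, 10, 12, 9 → 11 → 8.
Third value: 18, 25, 26, 33, 34 → 41 → 42 (alternating steps +7, +1, +7, +1, …).
Fourth value — −12 each step: 17, 5, -7, -19, -31 → -43 → -55.
So the next two elements are (gold : 11 : 41 : -43) and (platinum : 8 : 42 : -55).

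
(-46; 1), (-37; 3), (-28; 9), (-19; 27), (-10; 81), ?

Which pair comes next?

(-1; 243)

First entry: -46, -37, -28, -19, -10 → -1 (+9 each step).
Second entry — ×3 each step: 1, 3, 9, 27, 81 → 243.
So the next pair is (-1; 243).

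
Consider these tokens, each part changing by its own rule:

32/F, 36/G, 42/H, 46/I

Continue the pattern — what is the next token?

52/J

First component goes 32, 36, 42, 46 → 52 (alternating steps +4, +6, +4, +6, …).
Letter — letters move forward 1 place in the alphabet: F, G, H, I → J.
So the next token is 52/J.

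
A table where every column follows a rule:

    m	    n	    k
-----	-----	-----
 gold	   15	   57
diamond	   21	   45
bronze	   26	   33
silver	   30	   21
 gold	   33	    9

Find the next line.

Column m: repeats gold → diamond → bronze → silver; gold, diamond, bronze, silver, gold → diamond.
Column n: differences are 6, 5, 4, … (decreasing by 1 each time), so 15, 21, 26, 30, 33 → 35.
Column k: −12 each step, so 57, 45, 33, 21, 9 → -3.
So the next line is diamond  35  -3.

diamond  35  -3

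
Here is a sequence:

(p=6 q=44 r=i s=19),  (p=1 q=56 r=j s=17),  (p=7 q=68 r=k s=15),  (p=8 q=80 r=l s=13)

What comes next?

(p=15 q=92 r=m s=11)

For the p, each term is the sum of the two before it: 6, 1, 7, 8 → 15.
Q — +12 each step: 44, 56, 68, 80 → 92.
R — letters move forward 1 place in the alphabet: i, j, k, l → m.
S — −2 each step: 19, 17, 15, 13 → 11.
Combining the parts gives (p=15 q=92 r=m s=11).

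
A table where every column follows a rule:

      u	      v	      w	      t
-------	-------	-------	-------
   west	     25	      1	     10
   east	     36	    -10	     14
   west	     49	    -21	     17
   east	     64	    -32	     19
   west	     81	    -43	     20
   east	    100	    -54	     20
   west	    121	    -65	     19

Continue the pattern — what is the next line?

east  144  -76  17

Column u — alternates west ↔ east: west, east, west, east, west, east, west → east.
Column v: perfect squares: 5², 6², 7², …; 25, 36, 49, 64, 81, 100, 121 → 144.
Column w: 1, -10, -21, -32, -43, -54, -65 → -76 (−11 each step).
Column t: 10, 14, 17, 19, 20, 20, 19 → 17 (differences are 4, 3, 2, … (decreasing by 1 each time)).
So the next line is east  144  -76  17.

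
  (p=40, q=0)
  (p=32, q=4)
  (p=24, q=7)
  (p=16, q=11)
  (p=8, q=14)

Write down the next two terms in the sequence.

P: −8 each step, so 40, 32, 24, 16, 8 → 0 → -8.
Q — alternating steps +4, +3, +4, +3, …: 0, 4, 7, 11, 14 → 18 → 21.
Putting the parts together: (p=0, q=18) and then (p=-8, q=21).

(p=0, q=18), (p=-8, q=21)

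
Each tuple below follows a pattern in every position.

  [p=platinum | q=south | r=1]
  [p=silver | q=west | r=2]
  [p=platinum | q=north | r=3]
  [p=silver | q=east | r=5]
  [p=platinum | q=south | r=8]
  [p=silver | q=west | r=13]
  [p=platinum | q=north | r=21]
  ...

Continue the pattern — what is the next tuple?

[p=silver | q=east | r=34]

P — alternates platinum ↔ silver: platinum, silver, platinum, silver, platinum, silver, platinum → silver.
Q goes south, west, north, east, south, west, north → east (repeats south → west → north → east).
R: each term is the sum of the two before it, so 1, 2, 3, 5, 8, 13, 21 → 34.
Putting it together: [p=silver | q=east | r=34].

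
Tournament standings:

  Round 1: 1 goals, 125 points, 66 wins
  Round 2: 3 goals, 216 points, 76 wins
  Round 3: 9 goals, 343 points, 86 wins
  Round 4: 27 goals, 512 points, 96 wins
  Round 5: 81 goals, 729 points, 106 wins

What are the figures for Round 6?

For the goals, ×3 each step: 1, 3, 9, 27, 81 → 243.
Points: 125, 216, 343, 512, 729 → 1000 (perfect cubes: 5³, 6³, 7³, …).
Wins — +10 each step: 66, 76, 86, 96, 106 → 116.
Putting it together: 243 goals, 1000 points, 116 wins.

243 goals, 1000 points, 116 wins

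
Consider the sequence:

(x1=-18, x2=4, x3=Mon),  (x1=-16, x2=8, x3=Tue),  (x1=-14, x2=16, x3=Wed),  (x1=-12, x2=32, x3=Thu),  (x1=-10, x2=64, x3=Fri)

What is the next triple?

X1 goes -18, -16, -14, -12, -10 → -8 (+2 each step).
X2 — ×2 each step: 4, 8, 16, 32, 64 → 128.
For the x3, runs through the weekdays Mon→Sun: Mon, Tue, Wed, Thu, Fri → Sat.
Combining the parts gives (x1=-8, x2=128, x3=Sat).

(x1=-8, x2=128, x3=Sat)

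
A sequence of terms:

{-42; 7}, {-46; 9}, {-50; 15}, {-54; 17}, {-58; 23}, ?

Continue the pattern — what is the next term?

{-62; 25}

First component — −4 each step: -42, -46, -50, -54, -58 → -62.
Second component goes 7, 9, 15, 17, 23 → 25 (alternating steps +2, +6, +2, +6, …).
Putting it together: {-62; 25}.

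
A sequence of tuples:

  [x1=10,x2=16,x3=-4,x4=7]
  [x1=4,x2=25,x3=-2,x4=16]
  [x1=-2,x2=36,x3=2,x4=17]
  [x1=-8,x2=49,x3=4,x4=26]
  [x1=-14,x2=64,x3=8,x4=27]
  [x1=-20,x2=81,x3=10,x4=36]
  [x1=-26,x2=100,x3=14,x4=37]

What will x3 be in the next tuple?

16

X3 — alternating steps +2, +4, +2, +4, …: -4, -2, 2, 4, 8, 10, 14 → 16.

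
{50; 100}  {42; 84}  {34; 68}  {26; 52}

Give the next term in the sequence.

{18; 36}

First component goes 50, 42, 34, 26 → 18 (−8 each step).
Second component: always 2 × the first component, so 100, 84, 68, 52 → 36.
So the next term is {18; 36}.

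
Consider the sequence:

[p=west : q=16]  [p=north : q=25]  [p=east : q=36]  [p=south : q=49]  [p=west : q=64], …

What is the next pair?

P goes west, north, east, south, west → north (repeats west → north → east → south).
Q: perfect squares: 4², 5², 6², …, so 16, 25, 36, 49, 64 → 81.
So the next pair is [p=north : q=81].

[p=north : q=81]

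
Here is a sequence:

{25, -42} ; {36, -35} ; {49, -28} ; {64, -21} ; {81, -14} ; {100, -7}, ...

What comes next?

{121, 0}

First part goes 25, 36, 49, 64, 81, 100 → 121 (perfect squares: 5², 6², 7², …).
Second part: +7 each step, so -42, -35, -28, -21, -14, -7 → 0.
So the next tuple is {121, 0}.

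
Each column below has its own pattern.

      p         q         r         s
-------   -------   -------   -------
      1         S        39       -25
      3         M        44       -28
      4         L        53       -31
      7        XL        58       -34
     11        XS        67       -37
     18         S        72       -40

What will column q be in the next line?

M

Column q: repeats S → M → L → XL → XS; S, M, L, XL, XS, S → M.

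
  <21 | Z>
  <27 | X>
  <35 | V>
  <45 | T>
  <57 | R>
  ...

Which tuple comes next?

<71 | P>

First value — differences are 6, 8, 10, … (increasing by 2 each time): 21, 27, 35, 45, 57 → 71.
For the letter, letters move back 2 places in the alphabet: Z, X, V, T, R → P.
So the next tuple is <71 | P>.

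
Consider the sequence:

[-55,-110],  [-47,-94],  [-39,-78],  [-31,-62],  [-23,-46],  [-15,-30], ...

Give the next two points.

First entry goes -55, -47, -39, -31, -23, -15 → -7 → 1 (+8 each step).
Second entry — always 2 × the first entry: -110, -94, -78, -62, -46, -30 → -14 → 2.
So the next two points are [-7,-14] and [1,2].

[-7,-14], [1,2]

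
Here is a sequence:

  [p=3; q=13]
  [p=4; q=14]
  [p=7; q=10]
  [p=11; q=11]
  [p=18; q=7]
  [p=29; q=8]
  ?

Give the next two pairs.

[p=47; q=4], [p=76; q=5]

P: each term is the sum of the two before it; 3, 4, 7, 11, 18, 29 → 47 → 76.
Q goes 13, 14, 10, 11, 7, 8 → 4 → 5 (alternating steps +1, −4, +1, −4, …).
Putting the parts together: [p=47; q=4] and then [p=76; q=5].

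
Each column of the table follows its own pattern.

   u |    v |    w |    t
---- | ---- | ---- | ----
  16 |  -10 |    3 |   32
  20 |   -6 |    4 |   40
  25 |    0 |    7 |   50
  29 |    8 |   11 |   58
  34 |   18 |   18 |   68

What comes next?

Column u: alternating steps +4, +5, +4, +5, …; 16, 20, 25, 29, 34 → 38.
Column v goes -10, -6, 0, 8, 18 → 30 (differences are 4, 6, 8, … (increasing by 2 each time)).
Column w: each term is the sum of the two before it, so 3, 4, 7, 11, 18 → 29.
For the column t, always 2 × the column u: 32, 40, 50, 58, 68 → 76.
So the next line is 38  30  29  76.

38  30  29  76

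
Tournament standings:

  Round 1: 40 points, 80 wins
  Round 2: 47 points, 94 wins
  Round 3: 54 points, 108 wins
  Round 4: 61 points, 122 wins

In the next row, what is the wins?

Points: +7 each step; 40, 47, 54, 61 → 68.
For the wins, always 2 × the points: 80, 94, 108, 122 → 136.

136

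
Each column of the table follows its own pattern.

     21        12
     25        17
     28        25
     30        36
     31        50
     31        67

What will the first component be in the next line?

30

First component — differences are 4, 3, 2, … (decreasing by 1 each time): 21, 25, 28, 30, 31, 31 → 30.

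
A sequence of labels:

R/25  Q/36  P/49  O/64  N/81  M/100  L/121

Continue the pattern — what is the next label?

Letter — letters move back 1 place in the alphabet: R, Q, P, O, N, M, L → K.
For the second component, perfect squares: 5², 6², 7², …: 25, 36, 49, 64, 81, 100, 121 → 144.
Combining the parts gives K/144.

K/144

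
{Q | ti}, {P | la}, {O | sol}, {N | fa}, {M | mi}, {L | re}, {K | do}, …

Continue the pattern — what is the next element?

{J | ti}

Letter: letters move back 1 place in the alphabet; Q, P, O, N, M, L, K → J.
Note — runs backward through the solfège scale do→ti: ti, la, sol, fa, mi, re, do → ti.
Combining the parts gives {J | ti}.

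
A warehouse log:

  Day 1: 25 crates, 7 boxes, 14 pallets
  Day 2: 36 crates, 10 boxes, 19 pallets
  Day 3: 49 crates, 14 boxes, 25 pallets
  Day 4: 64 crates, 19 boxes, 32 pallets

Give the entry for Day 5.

81 crates, 25 boxes, 40 pallets

Crates: 25, 36, 49, 64 → 81 (perfect squares: 5², 6², 7², …).
Boxes goes 7, 10, 14, 19 → 25 (differences are 3, 4, 5, … (increasing by 1 each time)).
Pallets: differences are 5, 6, 7, … (increasing by 1 each time), so 14, 19, 25, 32 → 40.
So the next row is 81 crates, 25 boxes, 40 pallets.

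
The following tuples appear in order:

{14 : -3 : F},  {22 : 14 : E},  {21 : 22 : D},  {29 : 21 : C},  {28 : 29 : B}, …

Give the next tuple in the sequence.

{36 : 28 : A}

First entry goes 14, 22, 21, 29, 28 → 36 (alternating steps +8, −1, +8, −1, …).
Second entry — always the previous value of the first entry: -3, 14, 22, 21, 29 → 28.
Letter goes F, E, D, C, B → A (letters move back 1 place in the alphabet).
So the next tuple is {36 : 28 : A}.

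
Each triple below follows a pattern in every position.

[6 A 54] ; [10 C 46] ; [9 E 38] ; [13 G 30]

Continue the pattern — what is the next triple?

First entry — alternating steps +4, −1, +4, −1, …: 6, 10, 9, 13 → 12.
Letter goes A, C, E, G → I (letters move forward 2 places in the alphabet).
For the third entry, −8 each step: 54, 46, 38, 30 → 22.
Putting it together: [12 I 22].

[12 I 22]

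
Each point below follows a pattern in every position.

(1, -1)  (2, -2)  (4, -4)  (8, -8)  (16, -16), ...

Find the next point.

First coordinate goes 1, 2, 4, 8, 16 → 32 (×2 each step).
Second coordinate: always the negative of the first coordinate; -1, -2, -4, -8, -16 → -32.
Putting it together: (32, -32).

(32, -32)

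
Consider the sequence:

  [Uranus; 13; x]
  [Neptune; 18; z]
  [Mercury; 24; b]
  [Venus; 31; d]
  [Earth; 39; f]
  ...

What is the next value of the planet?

Mars

Planet: Uranus, Neptune, Mercury, Venus, Earth → Mars (runs through the planets Mercury→Neptune).
Second value: 13, 18, 24, 31, 39 → 48 (differences are 5, 6, 7, … (increasing by 1 each time)).
Letter: letters move forward 2 places in the alphabet, wrapping Z→A, so x, z, b, d, f → h.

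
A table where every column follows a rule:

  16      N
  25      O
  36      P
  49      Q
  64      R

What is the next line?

81  S

First component: 16, 25, 36, 49, 64 → 81 (perfect squares: 4², 5², 6², …).
Letter goes N, O, P, Q, R → S (letters move forward 1 place in the alphabet).
Putting it together: 81  S.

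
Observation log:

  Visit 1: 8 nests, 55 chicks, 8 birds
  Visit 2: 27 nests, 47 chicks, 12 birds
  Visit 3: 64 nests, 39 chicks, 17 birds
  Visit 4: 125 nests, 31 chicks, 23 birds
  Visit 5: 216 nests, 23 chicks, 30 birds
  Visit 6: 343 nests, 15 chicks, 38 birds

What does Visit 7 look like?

Nests — perfect cubes: 2³, 3³, 4³, …: 8, 27, 64, 125, 216, 343 → 512.
Chicks — −8 each step: 55, 47, 39, 31, 23, 15 → 7.
Birds: differences are 4, 5, 6, … (increasing by 1 each time); 8, 12, 17, 23, 30, 38 → 47.
So the next row is 512 nests, 7 chicks, 47 birds.

512 nests, 7 chicks, 47 birds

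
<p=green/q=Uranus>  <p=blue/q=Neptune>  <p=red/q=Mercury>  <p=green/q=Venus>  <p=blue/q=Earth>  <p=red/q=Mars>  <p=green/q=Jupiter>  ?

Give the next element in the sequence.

<p=blue/q=Saturn>

P — repeats green → blue → red: green, blue, red, green, blue, red, green → blue.
For the q, runs through the planets Mercury→Neptune: Uranus, Neptune, Mercury, Venus, Earth, Mars, Jupiter → Saturn.
Combining the parts gives <p=blue/q=Saturn>.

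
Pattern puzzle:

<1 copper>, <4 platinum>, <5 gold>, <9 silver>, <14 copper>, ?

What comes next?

First slot: each term is the sum of the two before it; 1, 4, 5, 9, 14 → 23.
Metal: copper, platinum, gold, silver, copper → platinum (repeats copper → platinum → gold → silver).
Putting it together: <23 platinum>.

<23 platinum>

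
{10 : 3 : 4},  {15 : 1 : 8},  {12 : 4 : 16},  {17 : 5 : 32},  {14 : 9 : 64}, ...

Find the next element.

{19 : 14 : 128}

First coordinate — alternating steps +5, −3, +5, −3, …: 10, 15, 12, 17, 14 → 19.
Second coordinate — each term is the sum of the two before it: 3, 1, 4, 5, 9 → 14.
Third coordinate — ×2 each step: 4, 8, 16, 32, 64 → 128.
Putting it together: {19 : 14 : 128}.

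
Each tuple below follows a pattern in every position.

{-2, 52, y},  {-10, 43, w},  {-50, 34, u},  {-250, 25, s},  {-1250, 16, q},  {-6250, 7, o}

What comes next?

{-31250, -2, m}

First coordinate goes -2, -10, -50, -250, -1250, -6250 → -31250 (×5 each step).
Second coordinate: −9 each step, so 52, 43, 34, 25, 16, 7 → -2.
Letter: letters move back 2 places in the alphabet; y, w, u, s, q, o → m.
Combining the parts gives {-31250, -2, m}.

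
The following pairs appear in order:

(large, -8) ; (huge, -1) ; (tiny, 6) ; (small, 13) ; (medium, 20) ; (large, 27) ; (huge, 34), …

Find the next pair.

Size goes large, huge, tiny, small, medium, large, huge → tiny (repeats large → huge → tiny → small → medium).
Second slot — +7 each step: -8, -1, 6, 13, 20, 27, 34 → 41.
So the next pair is (tiny, 41).

(tiny, 41)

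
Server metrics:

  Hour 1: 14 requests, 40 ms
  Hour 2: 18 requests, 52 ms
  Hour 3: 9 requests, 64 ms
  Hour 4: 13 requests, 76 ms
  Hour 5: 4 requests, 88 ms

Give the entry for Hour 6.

Requests: alternating steps +4, −9, +4, −9, …; 14, 18, 9, 13, 4 → 8.
For the ms, +12 each step: 40, 52, 64, 76, 88 → 100.
Combining the parts gives 8 requests, 100 ms.

8 requests, 100 ms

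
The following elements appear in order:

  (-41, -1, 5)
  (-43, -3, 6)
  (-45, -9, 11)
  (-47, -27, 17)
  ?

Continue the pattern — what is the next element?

First part — −2 each step: -41, -43, -45, -47 → -49.
Second part — ×3 each step: -1, -3, -9, -27 → -81.
Third part: each term is the sum of the two before it; 5, 6, 11, 17 → 28.
So the next element is (-49, -81, 28).

(-49, -81, 28)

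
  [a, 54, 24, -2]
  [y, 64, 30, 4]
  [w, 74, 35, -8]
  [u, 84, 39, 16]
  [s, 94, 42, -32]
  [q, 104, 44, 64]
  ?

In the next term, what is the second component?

Letter: a, y, w, u, s, q → o (letters move back 2 places in the alphabet, wrapping A→Z).
Second component goes 54, 64, 74, 84, 94, 104 → 114 (+10 each step).
Third component: 24, 30, 35, 39, 42, 44 → 45 (differences are 6, 5, 4, … (decreasing by 1 each time)).
Fourth component: ×(-2) each step, so -2, 4, -8, 16, -32, 64 → -128.

114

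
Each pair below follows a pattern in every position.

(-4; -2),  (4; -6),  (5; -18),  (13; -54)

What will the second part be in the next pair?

-162

First part — alternating steps +8, +1, +8, +1, …: -4, 4, 5, 13 → 14.
Second part: ×3 each step; -2, -6, -18, -54 → -162.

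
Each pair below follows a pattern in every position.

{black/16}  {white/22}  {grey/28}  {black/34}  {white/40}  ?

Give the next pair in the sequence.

{grey/46}

Shade goes black, white, grey, black, white → grey (repeats black → white → grey).
Second coordinate: +6 each step; 16, 22, 28, 34, 40 → 46.
So the next pair is {grey/46}.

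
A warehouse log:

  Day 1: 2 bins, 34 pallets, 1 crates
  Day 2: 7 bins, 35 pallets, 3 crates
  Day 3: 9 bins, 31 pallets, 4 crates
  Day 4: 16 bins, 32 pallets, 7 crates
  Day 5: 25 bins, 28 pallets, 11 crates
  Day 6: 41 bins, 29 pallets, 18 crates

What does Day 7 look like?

66 bins, 25 pallets, 29 crates

Bins: 2, 7, 9, 16, 25, 41 → 66 (each term is the sum of the two before it).
Pallets goes 34, 35, 31, 32, 28, 29 → 25 (alternating steps +1, −4, +1, −4, …).
For the crates, each term is the sum of the two before it: 1, 3, 4, 7, 11, 18 → 29.
Putting it together: 66 bins, 25 pallets, 29 crates.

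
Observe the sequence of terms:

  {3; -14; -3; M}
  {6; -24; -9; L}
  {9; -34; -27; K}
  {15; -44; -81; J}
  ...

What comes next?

{24; -54; -243; I}

First part: each term is the sum of the two before it; 3, 6, 9, 15 → 24.
Second part: −10 each step; -14, -24, -34, -44 → -54.
Third part: ×3 each step, so -3, -9, -27, -81 → -243.
Letter: letters move back 1 place in the alphabet; M, L, K, J → I.
Combining the parts gives {24; -54; -243; I}.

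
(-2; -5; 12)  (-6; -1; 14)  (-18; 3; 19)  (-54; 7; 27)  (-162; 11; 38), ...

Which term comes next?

(-486; 15; 52)

For the first coordinate, ×3 each step: -2, -6, -18, -54, -162 → -486.
Second coordinate: +4 each step; -5, -1, 3, 7, 11 → 15.
Third coordinate goes 12, 14, 19, 27, 38 → 52 (differences are 2, 5, 8, … (increasing by 3 each time)).
Combining the parts gives (-486; 15; 52).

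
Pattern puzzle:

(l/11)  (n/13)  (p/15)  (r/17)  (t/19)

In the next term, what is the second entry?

21

Second entry: +2 each step; 11, 13, 15, 17, 19 → 21.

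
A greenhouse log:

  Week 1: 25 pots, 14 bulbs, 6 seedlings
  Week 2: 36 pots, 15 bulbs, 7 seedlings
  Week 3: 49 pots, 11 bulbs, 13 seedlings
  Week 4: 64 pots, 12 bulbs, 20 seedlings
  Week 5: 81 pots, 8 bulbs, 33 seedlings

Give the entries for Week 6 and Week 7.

Pots — perfect squares: 5², 6², 7², …: 25, 36, 49, 64, 81 → 100 → 121.
Bulbs — alternating steps +1, −4, +1, −4, …: 14, 15, 11, 12, 8 → 9 → 5.
Seedlings: 6, 7, 13, 20, 33 → 53 → 86 (each term is the sum of the two before it).
So the next two rows are 100 pots, 9 bulbs, 53 seedlings and 121 pots, 5 bulbs, 86 seedlings.

100 pots, 9 bulbs, 53 seedlings; 121 pots, 5 bulbs, 86 seedlings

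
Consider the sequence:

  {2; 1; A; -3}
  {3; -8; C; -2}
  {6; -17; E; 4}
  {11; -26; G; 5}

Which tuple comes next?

{18; -35; I; 11}

First component: differences are 1, 3, 5, … (increasing by 2 each time), so 2, 3, 6, 11 → 18.
For the second component, −9 each step: 1, -8, -17, -26 → -35.
Letter goes A, C, E, G → I (letters move forward 2 places in the alphabet).
Fourth component: alternating steps +1, +6, +1, +6, …; -3, -2, 4, 5 → 11.
Combining the parts gives {18; -35; I; 11}.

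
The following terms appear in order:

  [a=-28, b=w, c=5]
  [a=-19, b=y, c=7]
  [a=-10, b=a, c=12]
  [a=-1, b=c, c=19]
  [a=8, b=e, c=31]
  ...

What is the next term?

[a=17, b=g, c=50]

A: +9 each step, so -28, -19, -10, -1, 8 → 17.
For the b, letters move forward 2 places in the alphabet, wrapping Z→A: w, y, a, c, e → g.
C: each term is the sum of the two before it, so 5, 7, 12, 19, 31 → 50.
So the next term is [a=17, b=g, c=50].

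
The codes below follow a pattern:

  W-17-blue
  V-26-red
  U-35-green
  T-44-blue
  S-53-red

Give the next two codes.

Letter: W, V, U, T, S → R → Q (letters move back 1 place in the alphabet).
Second component goes 17, 26, 35, 44, 53 → 62 → 71 (+9 each step).
Colour: repeats blue → red → green, so blue, red, green, blue, red → green → blue.
So the next two codes are R-62-green and Q-71-blue.

R-62-green then Q-71-blue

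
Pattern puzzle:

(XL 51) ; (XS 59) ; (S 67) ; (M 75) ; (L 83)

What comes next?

Size: XL, XS, S, M, L → XL (runs through clothing sizes XS→XL).
Second entry: +8 each step, so 51, 59, 67, 75, 83 → 91.
So the next element is (XL 91).

(XL 91)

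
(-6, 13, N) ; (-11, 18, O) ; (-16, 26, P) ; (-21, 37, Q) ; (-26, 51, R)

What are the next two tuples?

First value: −5 each step, so -6, -11, -16, -21, -26 → -31 → -36.
Second value: 13, 18, 26, 37, 51 → 68 → 88 (differences are 5, 8, 11, … (increasing by 3 each time)).
Letter goes N, O, P, Q, R → S → T (letters move forward 1 place in the alphabet).
Putting the parts together: (-31, 68, S) and then (-36, 88, T).

(-31, 68, S), (-36, 88, T)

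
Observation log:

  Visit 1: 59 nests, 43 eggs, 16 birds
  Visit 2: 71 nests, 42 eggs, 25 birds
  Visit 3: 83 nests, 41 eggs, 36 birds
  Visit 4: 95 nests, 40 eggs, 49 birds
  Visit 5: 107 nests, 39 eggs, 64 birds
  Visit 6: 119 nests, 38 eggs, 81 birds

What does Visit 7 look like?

131 nests, 37 eggs, 100 birds

Nests: 59, 71, 83, 95, 107, 119 → 131 (+12 each step).
Eggs goes 43, 42, 41, 40, 39, 38 → 37 (−1 each step).
Birds — perfect squares: 4², 5², 6², …: 16, 25, 36, 49, 64, 81 → 100.
So the next record is 131 nests, 37 eggs, 100 birds.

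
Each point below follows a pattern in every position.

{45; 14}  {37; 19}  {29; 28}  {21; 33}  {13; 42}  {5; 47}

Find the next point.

First entry — −8 each step: 45, 37, 29, 21, 13, 5 → -3.
Second entry: alternating steps +5, +9, +5, +9, …; 14, 19, 28, 33, 42, 47 → 56.
Putting it together: {-3; 56}.

{-3; 56}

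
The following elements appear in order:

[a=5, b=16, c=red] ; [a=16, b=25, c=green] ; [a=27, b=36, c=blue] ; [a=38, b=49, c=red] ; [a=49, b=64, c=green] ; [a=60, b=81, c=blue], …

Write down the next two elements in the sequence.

[a=71, b=100, c=red], [a=82, b=121, c=green]

A — +11 each step: 5, 16, 27, 38, 49, 60 → 71 → 82.
B goes 16, 25, 36, 49, 64, 81 → 100 → 121 (perfect squares: 4², 5², 6², …).
C: red, green, blue, red, green, blue → red → green (repeats red → green → blue).
So the next two elements are [a=71, b=100, c=red] and [a=82, b=121, c=green].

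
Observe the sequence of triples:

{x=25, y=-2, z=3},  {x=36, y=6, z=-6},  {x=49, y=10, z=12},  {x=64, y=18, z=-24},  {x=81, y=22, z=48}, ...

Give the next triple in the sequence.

For the x, perfect squares: 5², 6², 7², …: 25, 36, 49, 64, 81 → 100.
Y — alternating steps +8, +4, +8, +4, …: -2, 6, 10, 18, 22 → 30.
Z: ×(-2) each step; 3, -6, 12, -24, 48 → -96.
So the next triple is {x=100, y=30, z=-96}.

{x=100, y=30, z=-96}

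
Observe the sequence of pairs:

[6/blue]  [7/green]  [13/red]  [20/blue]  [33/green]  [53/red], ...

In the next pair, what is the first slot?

First slot — each term is the sum of the two before it: 6, 7, 13, 20, 33, 53 → 86.
For the colour, repeats blue → green → red: blue, green, red, blue, green, red → blue.

86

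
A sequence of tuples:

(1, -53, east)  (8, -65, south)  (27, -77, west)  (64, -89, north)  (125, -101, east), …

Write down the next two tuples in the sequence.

(216, -113, south), (343, -125, west)

First part: perfect cubes: 1³, 2³, 3³, …, so 1, 8, 27, 64, 125 → 216 → 343.
Second part: -53, -65, -77, -89, -101 → -113 → -125 (−12 each step).
For the direction, repeats east → south → west → north: east, south, west, north, east → south → west.
Putting the parts together: (216, -113, south) and then (343, -125, west).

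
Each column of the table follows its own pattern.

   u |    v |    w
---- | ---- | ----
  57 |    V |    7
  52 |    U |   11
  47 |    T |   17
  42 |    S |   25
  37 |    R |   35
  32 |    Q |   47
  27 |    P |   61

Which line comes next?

22  O  77

Column u goes 57, 52, 47, 42, 37, 32, 27 → 22 (−5 each step).
For the column v, letters move back 1 place in the alphabet: V, U, T, S, R, Q, P → O.
For the column w, differences are 4, 6, 8, … (increasing by 2 each time): 7, 11, 17, 25, 35, 47, 61 → 77.
So the next line is 22  O  77.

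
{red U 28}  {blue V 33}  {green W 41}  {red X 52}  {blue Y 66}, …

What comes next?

Colour goes red, blue, green, red, blue → green (repeats red → blue → green).
Letter goes U, V, W, X, Y → Z (letters move forward 1 place in the alphabet).
Third component: 28, 33, 41, 52, 66 → 83 (differences are 5, 8, 11, … (increasing by 3 each time)).
So the next element is {green Z 83}.

{green Z 83}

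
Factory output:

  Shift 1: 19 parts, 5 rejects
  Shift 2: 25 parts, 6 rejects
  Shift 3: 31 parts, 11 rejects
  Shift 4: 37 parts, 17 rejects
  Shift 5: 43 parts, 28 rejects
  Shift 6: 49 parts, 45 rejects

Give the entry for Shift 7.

Parts — +6 each step: 19, 25, 31, 37, 43, 49 → 55.
Rejects goes 5, 6, 11, 17, 28, 45 → 73 (each term is the sum of the two before it).
Putting it together: 55 parts, 73 rejects.

55 parts, 73 rejects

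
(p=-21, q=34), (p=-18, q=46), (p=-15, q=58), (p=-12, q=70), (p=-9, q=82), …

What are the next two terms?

(p=-6, q=94), (p=-3, q=106)

For the p, +3 each step: -21, -18, -15, -12, -9 → -6 → -3.
Q: 34, 46, 58, 70, 82 → 94 → 106 (+12 each step).
Putting the parts together: (p=-6, q=94) and then (p=-3, q=106).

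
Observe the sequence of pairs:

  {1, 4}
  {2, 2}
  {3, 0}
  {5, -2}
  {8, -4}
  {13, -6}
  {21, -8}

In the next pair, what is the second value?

Second value: 4, 2, 0, -2, -4, -6, -8 → -10 (−2 each step).

-10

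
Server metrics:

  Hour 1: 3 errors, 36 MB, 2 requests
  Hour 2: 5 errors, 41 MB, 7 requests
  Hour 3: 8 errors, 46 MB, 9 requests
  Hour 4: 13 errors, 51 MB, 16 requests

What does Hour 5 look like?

For the errors, each term is the sum of the two before it: 3, 5, 8, 13 → 21.
MB: +5 each step, so 36, 41, 46, 51 → 56.
Requests: each term is the sum of the two before it, so 2, 7, 9, 16 → 25.
So the next row is 21 errors, 56 MB, 25 requests.

21 errors, 56 MB, 25 requests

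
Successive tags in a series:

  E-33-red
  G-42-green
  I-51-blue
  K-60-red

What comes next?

Letter: letters move forward 2 places in the alphabet, so E, G, I, K → M.
Second component — +9 each step: 33, 42, 51, 60 → 69.
Colour: repeats red → green → blue; red, green, blue, red → green.
Combining the parts gives M-69-green.

M-69-green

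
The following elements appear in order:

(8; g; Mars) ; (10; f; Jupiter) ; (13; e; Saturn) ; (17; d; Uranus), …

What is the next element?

For the first entry, differences are 2, 3, 4, … (increasing by 1 each time): 8, 10, 13, 17 → 22.
Letter goes g, f, e, d → c (letters move back 1 place in the alphabet).
Planet: Mars, Jupiter, Saturn, Uranus → Neptune (runs through the planets Mercury→Neptune).
Combining the parts gives (22; c; Neptune).

(22; c; Neptune)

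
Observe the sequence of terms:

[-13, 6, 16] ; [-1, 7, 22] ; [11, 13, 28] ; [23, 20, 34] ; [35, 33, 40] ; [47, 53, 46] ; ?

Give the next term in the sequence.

First coordinate goes -13, -1, 11, 23, 35, 47 → 59 (+12 each step).
Second coordinate — each term is the sum of the two before it: 6, 7, 13, 20, 33, 53 → 86.
Third coordinate: +6 each step, so 16, 22, 28, 34, 40, 46 → 52.
So the next term is [59, 86, 52].

[59, 86, 52]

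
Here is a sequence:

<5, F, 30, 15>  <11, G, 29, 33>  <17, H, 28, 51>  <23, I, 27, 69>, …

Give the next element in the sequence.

First component: +6 each step, so 5, 11, 17, 23 → 29.
Letter: F, G, H, I → J (letters move forward 1 place in the alphabet).
Third component: 30, 29, 28, 27 → 26 (−1 each step).
Fourth component: always 3 × the first component, so 15, 33, 51, 69 → 87.
So the next element is <29, J, 26, 87>.

<29, J, 26, 87>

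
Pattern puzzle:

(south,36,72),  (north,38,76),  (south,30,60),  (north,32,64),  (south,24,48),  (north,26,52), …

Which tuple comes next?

(south,18,36)

For the direction, alternates south ↔ north: south, north, south, north, south, north → south.
Second entry — alternating steps +2, −8, +2, −8, …: 36, 38, 30, 32, 24, 26 → 18.
Third entry: always 2 × the second entry; 72, 76, 60, 64, 48, 52 → 36.
So the next tuple is (south,18,36).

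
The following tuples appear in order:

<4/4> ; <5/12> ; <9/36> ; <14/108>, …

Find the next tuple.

<23/324>

First part goes 4, 5, 9, 14 → 23 (each term is the sum of the two before it).
Second part — ×3 each step: 4, 12, 36, 108 → 324.
Putting it together: <23/324>.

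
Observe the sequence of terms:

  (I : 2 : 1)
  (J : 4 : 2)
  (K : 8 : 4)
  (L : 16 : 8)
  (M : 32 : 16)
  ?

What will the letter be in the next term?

Letter goes I, J, K, L, M → N (letters move forward 1 place in the alphabet).

N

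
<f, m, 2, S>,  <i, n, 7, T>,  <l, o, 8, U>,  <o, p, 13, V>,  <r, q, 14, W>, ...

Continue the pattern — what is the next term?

<u, r, 19, X>

First letter goes f, i, l, o, r → u (letters move forward 3 places in the alphabet).
For the second letter, letters move forward 1 place in the alphabet: m, n, o, p, q → r.
For the third entry, alternating steps +5, +1, +5, +1, …: 2, 7, 8, 13, 14 → 19.
Third letter goes S, T, U, V, W → X (letters move forward 1 place in the alphabet).
Combining the parts gives <u, r, 19, X>.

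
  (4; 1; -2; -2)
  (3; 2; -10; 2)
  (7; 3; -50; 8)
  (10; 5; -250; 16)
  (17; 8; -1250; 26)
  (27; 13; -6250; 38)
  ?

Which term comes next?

(44; 21; -31250; 52)

First entry goes 4, 3, 7, 10, 17, 27 → 44 (each term is the sum of the two before it).
Second entry goes 1, 2, 3, 5, 8, 13 → 21 (each term is the sum of the two before it).
For the third entry, ×5 each step: -2, -10, -50, -250, -1250, -6250 → -31250.
Fourth entry: differences are 4, 6, 8, … (increasing by 2 each time); -2, 2, 8, 16, 26, 38 → 52.
So the next term is (44; 21; -31250; 52).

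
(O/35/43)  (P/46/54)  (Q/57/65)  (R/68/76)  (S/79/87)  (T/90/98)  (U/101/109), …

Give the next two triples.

Letter: O, P, Q, R, S, T, U → V → W (letters move forward 1 place in the alphabet).
Second component: +11 each step, so 35, 46, 57, 68, 79, 90, 101 → 112 → 123.
Third component: always 8 more than the second component, so 43, 54, 65, 76, 87, 98, 109 → 120 → 131.
So the next two triples are (V/112/120) and (W/123/131).

(V/112/120), (W/123/131)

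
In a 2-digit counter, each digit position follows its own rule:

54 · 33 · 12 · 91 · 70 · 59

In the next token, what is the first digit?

3

First digit: −2 each step, mod 10, so 5, 3, 1, 9, 7, 5 → 3.
Second digit — −1 each step, mod 10: 4, 3, 2, 1, 0, 9 → 8.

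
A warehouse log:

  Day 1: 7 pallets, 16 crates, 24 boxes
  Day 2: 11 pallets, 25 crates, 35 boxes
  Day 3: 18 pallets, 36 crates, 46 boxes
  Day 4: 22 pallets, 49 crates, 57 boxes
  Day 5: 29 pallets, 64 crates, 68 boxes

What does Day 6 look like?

Pallets: alternating steps +4, +7, +4, +7, …, so 7, 11, 18, 22, 29 → 33.
Crates: perfect squares: 4², 5², 6², …, so 16, 25, 36, 49, 64 → 81.
For the boxes, +11 each step: 24, 35, 46, 57, 68 → 79.
Putting it together: 33 pallets, 81 crates, 79 boxes.

33 pallets, 81 crates, 79 boxes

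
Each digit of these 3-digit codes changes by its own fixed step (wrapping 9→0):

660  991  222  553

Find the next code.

884

First digit — +3 each step, mod 10: 6, 9, 2, 5 → 8.
Second digit — +3 each step, mod 10: 6, 9, 2, 5 → 8.
Third digit: +1 each step, mod 10; 0, 1, 2, 3 → 4.
So the next code is 884.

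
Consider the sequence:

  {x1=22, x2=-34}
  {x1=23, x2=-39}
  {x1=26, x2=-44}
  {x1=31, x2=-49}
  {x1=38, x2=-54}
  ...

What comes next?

{x1=47, x2=-59}

X1 goes 22, 23, 26, 31, 38 → 47 (differences are 1, 3, 5, … (increasing by 2 each time)).
X2: −5 each step; -34, -39, -44, -49, -54 → -59.
So the next pair is {x1=47, x2=-59}.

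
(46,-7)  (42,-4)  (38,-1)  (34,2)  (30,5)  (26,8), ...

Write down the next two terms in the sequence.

(22,11), (18,14)

First part: −4 each step; 46, 42, 38, 34, 30, 26 → 22 → 18.
Second part: +3 each step, so -7, -4, -1, 2, 5, 8 → 11 → 14.
Putting the parts together: (22,11) and then (18,14).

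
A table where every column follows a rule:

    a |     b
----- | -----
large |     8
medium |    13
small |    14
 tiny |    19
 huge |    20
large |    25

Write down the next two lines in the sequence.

medium  26; small  31

Column a — repeats large → medium → small → tiny → huge: large, medium, small, tiny, huge, large → medium → small.
Column b: 8, 13, 14, 19, 20, 25 → 26 → 31 (alternating steps +5, +1, +5, +1, …).
So the next two lines are medium  26 and small  31.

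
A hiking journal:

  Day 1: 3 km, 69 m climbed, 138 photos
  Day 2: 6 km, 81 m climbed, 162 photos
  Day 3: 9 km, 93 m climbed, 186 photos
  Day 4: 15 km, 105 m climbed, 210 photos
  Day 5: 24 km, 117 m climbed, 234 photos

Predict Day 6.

39 km, 129 m climbed, 258 photos

Km goes 3, 6, 9, 15, 24 → 39 (each term is the sum of the two before it).
For the m climbed, +12 each step: 69, 81, 93, 105, 117 → 129.
Photos goes 138, 162, 186, 210, 234 → 258 (always 2 × the m climbed).
Combining the parts gives 39 km, 129 m climbed, 258 photos.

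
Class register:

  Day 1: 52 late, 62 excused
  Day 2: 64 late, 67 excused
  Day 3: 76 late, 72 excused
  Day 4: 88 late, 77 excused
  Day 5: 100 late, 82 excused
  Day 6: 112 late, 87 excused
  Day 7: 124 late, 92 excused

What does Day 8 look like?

136 late, 97 excused

For the late, +12 each step: 52, 64, 76, 88, 100, 112, 124 → 136.
Excused: 62, 67, 72, 77, 82, 87, 92 → 97 (+5 each step).
Combining the parts gives 136 late, 97 excused.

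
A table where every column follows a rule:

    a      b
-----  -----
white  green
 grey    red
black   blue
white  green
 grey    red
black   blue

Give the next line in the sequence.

Column a: white, grey, black, white, grey, black → white (repeats white → grey → black).
For the column b, repeats green → red → blue: green, red, blue, green, red, blue → green.
Putting it together: white  green.

white  green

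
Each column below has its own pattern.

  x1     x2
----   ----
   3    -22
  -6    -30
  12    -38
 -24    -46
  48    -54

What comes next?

Column x1 goes 3, -6, 12, -24, 48 → -96 (×(-2) each step).
Column x2: −8 each step; -22, -30, -38, -46, -54 → -62.
Putting it together: -96  -62.

-96  -62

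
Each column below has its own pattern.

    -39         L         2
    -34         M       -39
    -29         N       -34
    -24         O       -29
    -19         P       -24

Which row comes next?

-14  Q  -19

For the first component, +5 each step: -39, -34, -29, -24, -19 → -14.
For the letter, letters move forward 1 place in the alphabet: L, M, N, O, P → Q.
For the third component, always the previous value of the first component: 2, -39, -34, -29, -24 → -19.
Putting it together: -14  Q  -19.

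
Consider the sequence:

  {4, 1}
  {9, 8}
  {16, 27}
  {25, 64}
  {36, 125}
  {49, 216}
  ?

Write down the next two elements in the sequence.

{64, 343}, {81, 512}

First part: 4, 9, 16, 25, 36, 49 → 64 → 81 (perfect squares: 2², 3², 4², …).
Second part — perfect cubes: 1³, 2³, 3³, …: 1, 8, 27, 64, 125, 216 → 343 → 512.
So the next two elements are {64, 343} and {81, 512}.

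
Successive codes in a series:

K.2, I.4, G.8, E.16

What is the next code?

For the letter, letters move back 2 places in the alphabet: K, I, G, E → C.
Second component — ×2 each step: 2, 4, 8, 16 → 32.
Putting it together: C.32.

C.32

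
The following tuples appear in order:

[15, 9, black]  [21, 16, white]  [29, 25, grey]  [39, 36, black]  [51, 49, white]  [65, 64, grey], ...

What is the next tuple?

[81, 81, black]

First value — differences are 6, 8, 10, … (increasing by 2 each time): 15, 21, 29, 39, 51, 65 → 81.
Second value: 9, 16, 25, 36, 49, 64 → 81 (perfect squares: 3², 4², 5², …).
Shade: repeats black → white → grey, so black, white, grey, black, white, grey → black.
So the next tuple is [81, 81, black].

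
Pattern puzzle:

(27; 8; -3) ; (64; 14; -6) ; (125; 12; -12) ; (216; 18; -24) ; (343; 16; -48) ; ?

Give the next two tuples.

First part: perfect cubes: 3³, 4³, 5³, …; 27, 64, 125, 216, 343 → 512 → 729.
Second part — alternating steps +6, −2, +6, −2, …: 8, 14, 12, 18, 16 → 22 → 20.
For the third part, ×2 each step: -3, -6, -12, -24, -48 → -96 → -192.
Putting the parts together: (512; 22; -96) and then (729; 20; -192).

(512; 22; -96), (729; 20; -192)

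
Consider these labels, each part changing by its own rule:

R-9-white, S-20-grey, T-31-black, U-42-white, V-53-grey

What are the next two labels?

For the letter, letters move forward 1 place in the alphabet: R, S, T, U, V → W → X.
Second component: +11 each step, so 9, 20, 31, 42, 53 → 64 → 75.
For the shade, repeats white → grey → black: white, grey, black, white, grey → black → white.
So the next two labels are W-64-black and X-75-white.

W-64-black, X-75-white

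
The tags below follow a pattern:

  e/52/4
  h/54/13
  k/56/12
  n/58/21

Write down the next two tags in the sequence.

q/60/20 then t/62/29

Letter: letters move forward 3 places in the alphabet, so e, h, k, n → q → t.
Second component: +2 each step, so 52, 54, 56, 58 → 60 → 62.
For the third component, alternating steps +9, −1, +9, −1, …: 4, 13, 12, 21 → 20 → 29.
So the next two tags are q/60/20 and t/62/29.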